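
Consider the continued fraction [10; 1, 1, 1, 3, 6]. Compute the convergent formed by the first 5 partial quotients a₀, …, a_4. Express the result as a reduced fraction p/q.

117/11

Build up convergents one term at a time:
a_0 = 10: 10/1
a_1 = 1: 11/1
a_2 = 1: 21/2
a_3 = 1: 32/3
a_4 = 3: 117/11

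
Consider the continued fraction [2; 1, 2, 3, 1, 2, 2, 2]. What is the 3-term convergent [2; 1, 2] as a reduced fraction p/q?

Start with 2.
1 + 1/(2/1) = 1 + 1/2 = 3/2
2 + 1/(3/2) = 2 + 2/3 = 8/3

8/3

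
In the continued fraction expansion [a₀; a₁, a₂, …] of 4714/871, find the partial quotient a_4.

⌊4714/871⌋ = 5, remainder 359
⌊871/359⌋ = 2, remainder 153
⌊359/153⌋ = 2, remainder 53
⌊153/53⌋ = 2, remainder 47
⌊53/47⌋ = 1, remainder 6

1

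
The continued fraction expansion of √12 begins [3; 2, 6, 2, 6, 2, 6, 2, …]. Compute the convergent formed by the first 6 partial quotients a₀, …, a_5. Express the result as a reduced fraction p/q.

1351/390

Use the convergent recurrence hₖ = aₖ·hₖ₋₁ + hₖ₋₂ (and likewise for the denominators kₖ):
a_0 = 3: 3/1
a_1 = 2: 7/2
a_2 = 6: 45/13
a_3 = 2: 97/28
a_4 = 6: 627/181
a_5 = 2: 1351/390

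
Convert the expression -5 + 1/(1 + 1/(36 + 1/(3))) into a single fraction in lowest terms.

Start with 3.
36 + 1/(3/1) = 36 + 1/3 = 109/3
1 + 1/(109/3) = 1 + 3/109 = 112/109
-5 + 1/(112/109) = -5 + 109/112 = -451/112

-451/112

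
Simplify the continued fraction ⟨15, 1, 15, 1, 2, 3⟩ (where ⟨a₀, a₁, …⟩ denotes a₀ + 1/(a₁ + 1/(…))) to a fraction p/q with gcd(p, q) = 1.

2662/167

Build up convergents one term at a time:
a_0 = 15: 15/1
a_1 = 1: 16/1
a_2 = 15: 255/16
a_3 = 1: 271/17
a_4 = 2: 797/50
a_5 = 3: 2662/167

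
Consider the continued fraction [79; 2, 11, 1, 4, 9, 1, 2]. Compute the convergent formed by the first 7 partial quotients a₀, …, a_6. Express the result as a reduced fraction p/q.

99747/1255

Build up convergents one term at a time:
a_0 = 79: 79/1
a_1 = 2: 159/2
a_2 = 11: 1828/23
a_3 = 1: 1987/25
a_4 = 4: 9776/123
a_5 = 9: 89971/1132
a_6 = 1: 99747/1255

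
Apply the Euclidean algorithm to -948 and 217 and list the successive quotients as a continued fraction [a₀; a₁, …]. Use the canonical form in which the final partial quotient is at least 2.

-948 ÷ 217 → quotient -5, remainder 137
217 ÷ 137 → quotient 1, remainder 80
137 ÷ 80 → quotient 1, remainder 57
80 ÷ 57 → quotient 1, remainder 23
57 ÷ 23 → quotient 2, remainder 11
23 ÷ 11 → quotient 2, remainder 1
11 ÷ 1 → quotient 11, remainder 0

[-5; 1, 1, 1, 2, 2, 11]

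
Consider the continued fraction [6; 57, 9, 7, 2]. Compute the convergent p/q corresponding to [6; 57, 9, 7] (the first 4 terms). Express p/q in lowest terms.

a_0 = 6: 6/1
a_1 = 57: 343/57
a_2 = 9: 3093/514
a_3 = 7: 21994/3655

21994/3655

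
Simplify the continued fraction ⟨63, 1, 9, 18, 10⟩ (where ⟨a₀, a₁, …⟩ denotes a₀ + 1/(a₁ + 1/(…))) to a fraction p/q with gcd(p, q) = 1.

116299/1820

Collapse the nested fraction from the inside out:
Start with 10.
18 + 1/(10/1) = 18 + 1/10 = 181/10
9 + 1/(181/10) = 9 + 10/181 = 1639/181
1 + 1/(1639/181) = 1 + 181/1639 = 1820/1639
63 + 1/(1820/1639) = 63 + 1639/1820 = 116299/1820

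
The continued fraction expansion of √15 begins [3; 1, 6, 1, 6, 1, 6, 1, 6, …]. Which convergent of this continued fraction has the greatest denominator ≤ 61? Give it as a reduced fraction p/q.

List convergents until the denominator exceeds the bound:
a_0 = 3: 3/1  (≤ bound)
a_1 = 1: 4/1  (≤ bound)
a_2 = 6: 27/7  (≤ bound)
a_3 = 1: 31/8  (≤ bound)
a_4 = 6: 213/55  (≤ bound)
a_5 = 1: 244/63  (> 61, stop)

213/55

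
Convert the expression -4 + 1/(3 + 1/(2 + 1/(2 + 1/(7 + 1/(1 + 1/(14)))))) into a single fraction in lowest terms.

-7887/2128

a_0 = -4: -4/1
a_1 = 3: -11/3
a_2 = 2: -26/7
a_3 = 2: -63/17
a_4 = 7: -467/126
a_5 = 1: -530/143
a_6 = 14: -7887/2128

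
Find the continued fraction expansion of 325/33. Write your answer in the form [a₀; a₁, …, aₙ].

[9; 1, 5, 1, 1, 2]

325 = 9·33 + 28, so a_0 = 9
33 = 1·28 + 5, so a_1 = 1
28 = 5·5 + 3, so a_2 = 5
5 = 1·3 + 2, so a_3 = 1
3 = 1·2 + 1, so a_4 = 1
2 = 2·1 + 0, so a_5 = 2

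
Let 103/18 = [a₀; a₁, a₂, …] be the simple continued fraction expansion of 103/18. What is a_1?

103 = 5·18 + 13, so a_0 = 5
18 = 1·13 + 5, so a_1 = 1

1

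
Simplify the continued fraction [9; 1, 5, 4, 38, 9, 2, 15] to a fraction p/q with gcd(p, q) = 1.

2773284/281839

a_0 = 9: 9/1
a_1 = 1: 10/1
a_2 = 5: 59/6
a_3 = 4: 246/25
a_4 = 38: 9407/956
a_5 = 9: 84909/8629
a_6 = 2: 179225/18214
a_7 = 15: 2773284/281839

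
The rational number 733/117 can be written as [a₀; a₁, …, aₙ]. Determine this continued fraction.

733 ÷ 117 → quotient 6, remainder 31
117 ÷ 31 → quotient 3, remainder 24
31 ÷ 24 → quotient 1, remainder 7
24 ÷ 7 → quotient 3, remainder 3
7 ÷ 3 → quotient 2, remainder 1
3 ÷ 1 → quotient 3, remainder 0

[6; 3, 1, 3, 2, 3]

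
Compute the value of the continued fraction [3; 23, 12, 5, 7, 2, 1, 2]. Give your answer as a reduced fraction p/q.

259559/85288

Build up convergents one term at a time:
a_0 = 3: 3/1
a_1 = 23: 70/23
a_2 = 12: 843/277
a_3 = 5: 4285/1408
a_4 = 7: 30838/10133
a_5 = 2: 65961/21674
a_6 = 1: 96799/31807
a_7 = 2: 259559/85288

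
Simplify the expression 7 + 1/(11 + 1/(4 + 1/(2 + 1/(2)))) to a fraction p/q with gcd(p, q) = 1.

a_0 = 7: 7/1
a_1 = 11: 78/11
a_2 = 4: 319/45
a_3 = 2: 716/101
a_4 = 2: 1751/247

1751/247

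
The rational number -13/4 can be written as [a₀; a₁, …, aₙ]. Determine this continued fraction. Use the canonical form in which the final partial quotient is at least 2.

[-4; 1, 3]

Run the Euclidean algorithm, recording each quotient:
-13 ÷ 4 → quotient -4, remainder 3
4 ÷ 3 → quotient 1, remainder 1
3 ÷ 1 → quotient 3, remainder 0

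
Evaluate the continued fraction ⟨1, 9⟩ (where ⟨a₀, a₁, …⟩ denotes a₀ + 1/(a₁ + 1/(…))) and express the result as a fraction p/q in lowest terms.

10/9

Start with 9.
1 + 1/(9/1) = 1 + 1/9 = 10/9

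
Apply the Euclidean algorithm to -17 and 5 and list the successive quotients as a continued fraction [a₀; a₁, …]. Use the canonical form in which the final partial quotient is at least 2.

Apply division with remainder until the remainder is 0:
-17 ÷ 5 → quotient -4, remainder 3
5 ÷ 3 → quotient 1, remainder 2
3 ÷ 2 → quotient 1, remainder 1
2 ÷ 1 → quotient 2, remainder 0

[-4; 1, 1, 2]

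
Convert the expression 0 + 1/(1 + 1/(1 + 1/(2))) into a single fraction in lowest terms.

Starting at the tail and folding back:
Start with 2.
1 + 1/(2/1) = 1 + 1/2 = 3/2
1 + 1/(3/2) = 1 + 2/3 = 5/3
0 + 1/(5/3) = 0 + 3/5 = 3/5

3/5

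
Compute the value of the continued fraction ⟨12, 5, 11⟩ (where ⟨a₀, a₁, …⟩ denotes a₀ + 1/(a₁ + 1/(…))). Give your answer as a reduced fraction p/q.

683/56

Start with 11.
5 + 1/(11/1) = 5 + 1/11 = 56/11
12 + 1/(56/11) = 12 + 11/56 = 683/56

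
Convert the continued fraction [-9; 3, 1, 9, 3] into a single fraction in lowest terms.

Start with 3.
9 + 1/(3/1) = 9 + 1/3 = 28/3
1 + 1/(28/3) = 1 + 3/28 = 31/28
3 + 1/(31/28) = 3 + 28/31 = 121/31
-9 + 1/(121/31) = -9 + 31/121 = -1058/121

-1058/121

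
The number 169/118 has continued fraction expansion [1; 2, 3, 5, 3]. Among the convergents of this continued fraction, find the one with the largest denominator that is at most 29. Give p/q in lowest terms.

a_0 = 1: 1/1  (≤ bound)
a_1 = 2: 3/2  (≤ bound)
a_2 = 3: 10/7  (≤ bound)
a_3 = 5: 53/37  (> 29, stop)

10/7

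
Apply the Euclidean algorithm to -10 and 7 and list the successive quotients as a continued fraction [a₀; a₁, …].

-10 = -2·7 + 4, so a_0 = -2
7 = 1·4 + 3, so a_1 = 1
4 = 1·3 + 1, so a_2 = 1
3 = 3·1 + 0, so a_3 = 3

[-2; 1, 1, 3]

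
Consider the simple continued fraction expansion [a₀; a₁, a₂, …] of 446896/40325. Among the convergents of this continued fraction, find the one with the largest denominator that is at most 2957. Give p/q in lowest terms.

List convergents until the denominator exceeds the bound:
a_0 = 11: 11/1  (≤ bound)
a_1 = 12: 133/12  (≤ bound)
a_2 = 7: 942/85  (≤ bound)
a_3 = 47: 44407/4007  (> 2957, stop)

942/85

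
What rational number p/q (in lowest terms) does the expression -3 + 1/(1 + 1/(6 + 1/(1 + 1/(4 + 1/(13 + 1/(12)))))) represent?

-13235/6219

Collapse the nested fraction from the inside out:
Start with 12.
13 + 1/(12/1) = 13 + 1/12 = 157/12
4 + 1/(157/12) = 4 + 12/157 = 640/157
1 + 1/(640/157) = 1 + 157/640 = 797/640
6 + 1/(797/640) = 6 + 640/797 = 5422/797
1 + 1/(5422/797) = 1 + 797/5422 = 6219/5422
-3 + 1/(6219/5422) = -3 + 5422/6219 = -13235/6219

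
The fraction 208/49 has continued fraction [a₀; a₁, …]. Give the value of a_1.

208 = 4·49 + 12, so a_0 = 4
49 = 4·12 + 1, so a_1 = 4

4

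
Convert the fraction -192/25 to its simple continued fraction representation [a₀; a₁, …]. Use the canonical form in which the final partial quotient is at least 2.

-192 ÷ 25 → quotient -8, remainder 8
25 ÷ 8 → quotient 3, remainder 1
8 ÷ 1 → quotient 8, remainder 0

[-8; 3, 8]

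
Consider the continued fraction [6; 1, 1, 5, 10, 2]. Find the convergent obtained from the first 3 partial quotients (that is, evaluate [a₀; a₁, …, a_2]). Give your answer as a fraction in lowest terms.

13/2

a_0 = 6: 6/1
a_1 = 1: 7/1
a_2 = 1: 13/2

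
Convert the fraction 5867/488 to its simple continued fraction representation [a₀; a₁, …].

[12; 44, 2, 1, 3]

Run the Euclidean algorithm, recording each quotient:
5867 = 12·488 + 11, so a_0 = 12
488 = 44·11 + 4, so a_1 = 44
11 = 2·4 + 3, so a_2 = 2
4 = 1·3 + 1, so a_3 = 1
3 = 3·1 + 0, so a_4 = 3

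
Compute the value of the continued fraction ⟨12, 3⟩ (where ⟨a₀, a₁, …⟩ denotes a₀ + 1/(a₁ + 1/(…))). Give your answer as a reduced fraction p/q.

Build up convergents one term at a time:
a_0 = 12: 12/1
a_1 = 3: 37/3

37/3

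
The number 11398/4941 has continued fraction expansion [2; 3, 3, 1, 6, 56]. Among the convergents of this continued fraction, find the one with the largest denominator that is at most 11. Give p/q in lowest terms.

List convergents until the denominator exceeds the bound:
a_0 = 2: 2/1  (≤ bound)
a_1 = 3: 7/3  (≤ bound)
a_2 = 3: 23/10  (≤ bound)
a_3 = 1: 30/13  (> 11, stop)

23/10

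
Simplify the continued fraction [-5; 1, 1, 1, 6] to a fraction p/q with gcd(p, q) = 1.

Start with 6.
1 + 1/(6/1) = 1 + 1/6 = 7/6
1 + 1/(7/6) = 1 + 6/7 = 13/7
1 + 1/(13/7) = 1 + 7/13 = 20/13
-5 + 1/(20/13) = -5 + 13/20 = -87/20

-87/20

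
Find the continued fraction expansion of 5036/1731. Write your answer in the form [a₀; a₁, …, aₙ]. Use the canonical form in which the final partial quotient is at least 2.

⌊5036/1731⌋ = 2, remainder 1574
⌊1731/1574⌋ = 1, remainder 157
⌊1574/157⌋ = 10, remainder 4
⌊157/4⌋ = 39, remainder 1
⌊4/1⌋ = 4, remainder 0

[2; 1, 10, 39, 4]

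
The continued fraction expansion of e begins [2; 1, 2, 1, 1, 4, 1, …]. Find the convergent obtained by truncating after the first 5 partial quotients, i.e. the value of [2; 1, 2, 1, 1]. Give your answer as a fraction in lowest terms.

19/7

Build up convergents one term at a time:
a_0 = 2: 2/1
a_1 = 1: 3/1
a_2 = 2: 8/3
a_3 = 1: 11/4
a_4 = 1: 19/7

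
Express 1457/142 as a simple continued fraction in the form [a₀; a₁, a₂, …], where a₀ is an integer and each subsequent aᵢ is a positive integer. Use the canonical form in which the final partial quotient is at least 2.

[10; 3, 1, 5, 6]

Run the Euclidean algorithm, recording each quotient:
⌊1457/142⌋ = 10, remainder 37
⌊142/37⌋ = 3, remainder 31
⌊37/31⌋ = 1, remainder 6
⌊31/6⌋ = 5, remainder 1
⌊6/1⌋ = 6, remainder 0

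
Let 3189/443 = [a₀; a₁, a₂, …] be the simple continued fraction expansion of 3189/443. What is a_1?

⌊3189/443⌋ = 7, remainder 88
⌊443/88⌋ = 5, remainder 3

5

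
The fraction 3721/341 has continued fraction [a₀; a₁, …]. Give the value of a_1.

3721 ÷ 341 → quotient 10, remainder 311
341 ÷ 311 → quotient 1, remainder 30

1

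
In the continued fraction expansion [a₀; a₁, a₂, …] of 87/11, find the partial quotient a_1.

1

Apply division with remainder until the remainder is 0:
87 ÷ 11 → quotient 7, remainder 10
11 ÷ 10 → quotient 1, remainder 1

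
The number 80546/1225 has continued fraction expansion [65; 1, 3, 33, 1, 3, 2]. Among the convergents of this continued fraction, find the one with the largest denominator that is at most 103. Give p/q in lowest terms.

List convergents until the denominator exceeds the bound:
a_0 = 65: 65/1  (≤ bound)
a_1 = 1: 66/1  (≤ bound)
a_2 = 3: 263/4  (≤ bound)
a_3 = 33: 8745/133  (> 103, stop)

263/4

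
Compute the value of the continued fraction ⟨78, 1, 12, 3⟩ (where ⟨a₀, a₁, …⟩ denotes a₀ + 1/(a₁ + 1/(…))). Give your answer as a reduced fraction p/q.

Compute successive convergents:
a_0 = 78: 78/1
a_1 = 1: 79/1
a_2 = 12: 1026/13
a_3 = 3: 3157/40

3157/40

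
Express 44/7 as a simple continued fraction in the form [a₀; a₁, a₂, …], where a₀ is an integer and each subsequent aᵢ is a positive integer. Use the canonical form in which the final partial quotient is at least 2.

[6; 3, 2]

Repeatedly divide and take the remainder:
44 = 6·7 + 2, so a_0 = 6
7 = 3·2 + 1, so a_1 = 3
2 = 2·1 + 0, so a_2 = 2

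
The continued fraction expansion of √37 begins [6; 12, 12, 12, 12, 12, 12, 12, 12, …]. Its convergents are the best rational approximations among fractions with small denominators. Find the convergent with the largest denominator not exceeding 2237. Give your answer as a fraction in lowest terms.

10657/1752

a_0 = 6: 6/1  (≤ bound)
a_1 = 12: 73/12  (≤ bound)
a_2 = 12: 882/145  (≤ bound)
a_3 = 12: 10657/1752  (≤ bound)
a_4 = 12: 128766/21169  (> 2237, stop)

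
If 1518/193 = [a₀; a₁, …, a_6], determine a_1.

1

1518 ÷ 193 → quotient 7, remainder 167
193 ÷ 167 → quotient 1, remainder 26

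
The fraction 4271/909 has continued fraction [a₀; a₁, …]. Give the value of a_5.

⌊4271/909⌋ = 4, remainder 635
⌊909/635⌋ = 1, remainder 274
⌊635/274⌋ = 2, remainder 87
⌊274/87⌋ = 3, remainder 13
⌊87/13⌋ = 6, remainder 9
⌊13/9⌋ = 1, remainder 4

1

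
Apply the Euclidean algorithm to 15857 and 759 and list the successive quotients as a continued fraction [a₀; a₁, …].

[20; 1, 8, 3, 1, 9, 2]

Repeatedly divide and take the remainder:
15857 = 20·759 + 677, so a_0 = 20
759 = 1·677 + 82, so a_1 = 1
677 = 8·82 + 21, so a_2 = 8
82 = 3·21 + 19, so a_3 = 3
21 = 1·19 + 2, so a_4 = 1
19 = 9·2 + 1, so a_5 = 9
2 = 2·1 + 0, so a_6 = 2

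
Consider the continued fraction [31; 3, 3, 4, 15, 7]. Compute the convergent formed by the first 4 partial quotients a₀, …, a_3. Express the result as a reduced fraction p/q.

1346/43

a_0 = 31: 31/1
a_1 = 3: 94/3
a_2 = 3: 313/10
a_3 = 4: 1346/43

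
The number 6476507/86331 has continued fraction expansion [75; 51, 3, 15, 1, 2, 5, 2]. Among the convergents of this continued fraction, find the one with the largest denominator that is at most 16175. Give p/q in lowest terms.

554469/7391

a_0 = 75: 75/1  (≤ bound)
a_1 = 51: 3826/51  (≤ bound)
a_2 = 3: 11553/154  (≤ bound)
a_3 = 15: 177121/2361  (≤ bound)
a_4 = 1: 188674/2515  (≤ bound)
a_5 = 2: 554469/7391  (≤ bound)
a_6 = 5: 2961019/39470  (> 16175, stop)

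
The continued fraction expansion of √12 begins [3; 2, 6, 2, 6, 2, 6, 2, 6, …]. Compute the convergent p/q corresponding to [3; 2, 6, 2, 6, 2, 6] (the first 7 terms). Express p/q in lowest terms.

8733/2521

Start with 6.
2 + 1/(6/1) = 2 + 1/6 = 13/6
6 + 1/(13/6) = 6 + 6/13 = 84/13
2 + 1/(84/13) = 2 + 13/84 = 181/84
6 + 1/(181/84) = 6 + 84/181 = 1170/181
2 + 1/(1170/181) = 2 + 181/1170 = 2521/1170
3 + 1/(2521/1170) = 3 + 1170/2521 = 8733/2521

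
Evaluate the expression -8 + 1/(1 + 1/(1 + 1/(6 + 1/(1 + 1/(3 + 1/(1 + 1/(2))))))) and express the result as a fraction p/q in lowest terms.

-1523/204

Work from the innermost term outward:
Start with 2.
1 + 1/(2/1) = 1 + 1/2 = 3/2
3 + 1/(3/2) = 3 + 2/3 = 11/3
1 + 1/(11/3) = 1 + 3/11 = 14/11
6 + 1/(14/11) = 6 + 11/14 = 95/14
1 + 1/(95/14) = 1 + 14/95 = 109/95
1 + 1/(109/95) = 1 + 95/109 = 204/109
-8 + 1/(204/109) = -8 + 109/204 = -1523/204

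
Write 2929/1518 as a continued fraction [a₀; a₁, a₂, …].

[1; 1, 13, 5, 2, 1, 6]

Apply division with remainder until the remainder is 0:
2929 = 1·1518 + 1411, so a_0 = 1
1518 = 1·1411 + 107, so a_1 = 1
1411 = 13·107 + 20, so a_2 = 13
107 = 5·20 + 7, so a_3 = 5
20 = 2·7 + 6, so a_4 = 2
7 = 1·6 + 1, so a_5 = 1
6 = 6·1 + 0, so a_6 = 6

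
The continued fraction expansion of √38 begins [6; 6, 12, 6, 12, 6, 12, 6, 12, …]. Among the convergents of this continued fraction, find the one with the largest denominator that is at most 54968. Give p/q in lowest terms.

202501/32850

List convergents until the denominator exceeds the bound:
a_0 = 6: 6/1  (≤ bound)
a_1 = 6: 37/6  (≤ bound)
a_2 = 12: 450/73  (≤ bound)
a_3 = 6: 2737/444  (≤ bound)
a_4 = 12: 33294/5401  (≤ bound)
a_5 = 6: 202501/32850  (≤ bound)
a_6 = 12: 2463306/399601  (> 54968, stop)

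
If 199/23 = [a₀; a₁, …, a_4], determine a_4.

7

Repeatedly divide and take the remainder:
199 ÷ 23 → quotient 8, remainder 15
23 ÷ 15 → quotient 1, remainder 8
15 ÷ 8 → quotient 1, remainder 7
8 ÷ 7 → quotient 1, remainder 1
7 ÷ 1 → quotient 7, remainder 0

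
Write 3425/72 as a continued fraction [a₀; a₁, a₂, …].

[47; 1, 1, 3, 10]

Run the Euclidean algorithm, recording each quotient:
⌊3425/72⌋ = 47, remainder 41
⌊72/41⌋ = 1, remainder 31
⌊41/31⌋ = 1, remainder 10
⌊31/10⌋ = 3, remainder 1
⌊10/1⌋ = 10, remainder 0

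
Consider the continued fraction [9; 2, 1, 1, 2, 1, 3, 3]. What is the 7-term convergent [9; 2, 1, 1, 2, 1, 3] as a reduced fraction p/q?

629/67

Starting at the tail and folding back:
Start with 3.
1 + 1/(3/1) = 1 + 1/3 = 4/3
2 + 1/(4/3) = 2 + 3/4 = 11/4
1 + 1/(11/4) = 1 + 4/11 = 15/11
1 + 1/(15/11) = 1 + 11/15 = 26/15
2 + 1/(26/15) = 2 + 15/26 = 67/26
9 + 1/(67/26) = 9 + 26/67 = 629/67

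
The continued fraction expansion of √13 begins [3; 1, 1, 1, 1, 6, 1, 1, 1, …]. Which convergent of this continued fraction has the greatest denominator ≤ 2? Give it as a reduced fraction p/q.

7/2

a_0 = 3: 3/1  (≤ bound)
a_1 = 1: 4/1  (≤ bound)
a_2 = 1: 7/2  (≤ bound)
a_3 = 1: 11/3  (> 2, stop)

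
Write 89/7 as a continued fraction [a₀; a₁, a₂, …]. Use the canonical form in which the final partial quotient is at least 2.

89 ÷ 7 → quotient 12, remainder 5
7 ÷ 5 → quotient 1, remainder 2
5 ÷ 2 → quotient 2, remainder 1
2 ÷ 1 → quotient 2, remainder 0

[12; 1, 2, 2]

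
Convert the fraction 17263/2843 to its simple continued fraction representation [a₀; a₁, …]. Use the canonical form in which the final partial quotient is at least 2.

[6; 13, 1, 6, 1, 1, 2, 5]

17263 ÷ 2843 → quotient 6, remainder 205
2843 ÷ 205 → quotient 13, remainder 178
205 ÷ 178 → quotient 1, remainder 27
178 ÷ 27 → quotient 6, remainder 16
27 ÷ 16 → quotient 1, remainder 11
16 ÷ 11 → quotient 1, remainder 5
11 ÷ 5 → quotient 2, remainder 1
5 ÷ 1 → quotient 5, remainder 0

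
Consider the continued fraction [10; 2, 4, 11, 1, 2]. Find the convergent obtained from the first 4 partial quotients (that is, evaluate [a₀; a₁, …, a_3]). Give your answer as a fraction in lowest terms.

a_0 = 10: 10/1
a_1 = 2: 21/2
a_2 = 4: 94/9
a_3 = 11: 1055/101

1055/101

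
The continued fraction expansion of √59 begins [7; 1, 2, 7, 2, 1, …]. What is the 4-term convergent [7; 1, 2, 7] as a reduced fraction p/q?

Start with 7.
2 + 1/(7/1) = 2 + 1/7 = 15/7
1 + 1/(15/7) = 1 + 7/15 = 22/15
7 + 1/(22/15) = 7 + 15/22 = 169/22

169/22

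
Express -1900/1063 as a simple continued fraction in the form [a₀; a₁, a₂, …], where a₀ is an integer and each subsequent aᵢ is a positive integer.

[-2; 4, 1, 2, 2, 1, 2, 8]

Apply division with remainder until the remainder is 0:
-1900 ÷ 1063 → quotient -2, remainder 226
1063 ÷ 226 → quotient 4, remainder 159
226 ÷ 159 → quotient 1, remainder 67
159 ÷ 67 → quotient 2, remainder 25
67 ÷ 25 → quotient 2, remainder 17
25 ÷ 17 → quotient 1, remainder 8
17 ÷ 8 → quotient 2, remainder 1
8 ÷ 1 → quotient 8, remainder 0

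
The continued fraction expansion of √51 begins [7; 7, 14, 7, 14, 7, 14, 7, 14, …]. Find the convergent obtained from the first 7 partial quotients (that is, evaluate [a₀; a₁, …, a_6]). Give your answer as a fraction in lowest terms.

7068593/989801

a_0 = 7: 7/1
a_1 = 7: 50/7
a_2 = 14: 707/99
a_3 = 7: 4999/700
a_4 = 14: 70693/9899
a_5 = 7: 499850/69993
a_6 = 14: 7068593/989801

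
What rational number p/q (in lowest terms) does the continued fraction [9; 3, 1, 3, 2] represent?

315/34

a_0 = 9: 9/1
a_1 = 3: 28/3
a_2 = 1: 37/4
a_3 = 3: 139/15
a_4 = 2: 315/34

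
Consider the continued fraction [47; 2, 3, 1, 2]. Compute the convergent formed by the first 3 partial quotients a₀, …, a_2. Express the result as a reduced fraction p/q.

Start with 3.
2 + 1/(3/1) = 2 + 1/3 = 7/3
47 + 1/(7/3) = 47 + 3/7 = 332/7

332/7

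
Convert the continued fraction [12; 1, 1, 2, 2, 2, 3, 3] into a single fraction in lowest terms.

Work from the innermost term outward:
Start with 3.
3 + 1/(3/1) = 3 + 1/3 = 10/3
2 + 1/(10/3) = 2 + 3/10 = 23/10
2 + 1/(23/10) = 2 + 10/23 = 56/23
2 + 1/(56/23) = 2 + 23/56 = 135/56
1 + 1/(135/56) = 1 + 56/135 = 191/135
1 + 1/(191/135) = 1 + 135/191 = 326/191
12 + 1/(326/191) = 12 + 191/326 = 4103/326

4103/326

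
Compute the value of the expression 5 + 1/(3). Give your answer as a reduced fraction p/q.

16/3

Use the convergent recurrence hₖ = aₖ·hₖ₋₁ + hₖ₋₂ (and likewise for the denominators kₖ):
a_0 = 5: 5/1
a_1 = 3: 16/3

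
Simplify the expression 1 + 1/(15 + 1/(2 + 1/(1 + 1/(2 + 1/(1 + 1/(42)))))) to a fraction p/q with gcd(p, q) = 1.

Work from the innermost term outward:
Start with 42.
1 + 1/(42/1) = 1 + 1/42 = 43/42
2 + 1/(43/42) = 2 + 42/43 = 128/43
1 + 1/(128/43) = 1 + 43/128 = 171/128
2 + 1/(171/128) = 2 + 128/171 = 470/171
15 + 1/(470/171) = 15 + 171/470 = 7221/470
1 + 1/(7221/470) = 1 + 470/7221 = 7691/7221

7691/7221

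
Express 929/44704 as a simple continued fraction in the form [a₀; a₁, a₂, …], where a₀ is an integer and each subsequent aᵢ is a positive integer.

[0; 48, 8, 3, 2, 1, 1, 6]

929 ÷ 44704 → quotient 0, remainder 929
44704 ÷ 929 → quotient 48, remainder 112
929 ÷ 112 → quotient 8, remainder 33
112 ÷ 33 → quotient 3, remainder 13
33 ÷ 13 → quotient 2, remainder 7
13 ÷ 7 → quotient 1, remainder 6
7 ÷ 6 → quotient 1, remainder 1
6 ÷ 1 → quotient 6, remainder 0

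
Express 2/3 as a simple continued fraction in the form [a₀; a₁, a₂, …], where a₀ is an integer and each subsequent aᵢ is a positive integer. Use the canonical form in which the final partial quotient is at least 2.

2 ÷ 3 → quotient 0, remainder 2
3 ÷ 2 → quotient 1, remainder 1
2 ÷ 1 → quotient 2, remainder 0

[0; 1, 2]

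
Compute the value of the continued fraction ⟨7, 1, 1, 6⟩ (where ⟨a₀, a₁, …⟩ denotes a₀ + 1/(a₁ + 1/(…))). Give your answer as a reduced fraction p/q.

Starting at the tail and folding back:
Start with 6.
1 + 1/(6/1) = 1 + 1/6 = 7/6
1 + 1/(7/6) = 1 + 6/7 = 13/7
7 + 1/(13/7) = 7 + 7/13 = 98/13

98/13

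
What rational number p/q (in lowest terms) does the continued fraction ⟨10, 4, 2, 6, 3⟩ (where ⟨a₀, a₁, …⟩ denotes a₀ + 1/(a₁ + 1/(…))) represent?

Build up convergents one term at a time:
a_0 = 10: 10/1
a_1 = 4: 41/4
a_2 = 2: 92/9
a_3 = 6: 593/58
a_4 = 3: 1871/183

1871/183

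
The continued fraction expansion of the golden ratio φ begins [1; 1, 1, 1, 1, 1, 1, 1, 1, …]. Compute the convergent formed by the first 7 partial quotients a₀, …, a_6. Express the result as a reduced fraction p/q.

21/13

Work from the innermost term outward:
Start with 1.
1 + 1/(1/1) = 1 + 1/1 = 2/1
1 + 1/(2/1) = 1 + 1/2 = 3/2
1 + 1/(3/2) = 1 + 2/3 = 5/3
1 + 1/(5/3) = 1 + 3/5 = 8/5
1 + 1/(8/5) = 1 + 5/8 = 13/8
1 + 1/(13/8) = 1 + 8/13 = 21/13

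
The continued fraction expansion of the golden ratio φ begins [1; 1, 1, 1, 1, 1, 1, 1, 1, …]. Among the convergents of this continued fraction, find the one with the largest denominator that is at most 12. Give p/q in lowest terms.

13/8

a_0 = 1: 1/1  (≤ bound)
a_1 = 1: 2/1  (≤ bound)
a_2 = 1: 3/2  (≤ bound)
a_3 = 1: 5/3  (≤ bound)
a_4 = 1: 8/5  (≤ bound)
a_5 = 1: 13/8  (≤ bound)
a_6 = 1: 21/13  (> 12, stop)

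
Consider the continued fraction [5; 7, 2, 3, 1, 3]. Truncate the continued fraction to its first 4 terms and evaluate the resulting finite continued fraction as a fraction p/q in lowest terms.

Use the convergent recurrence hₖ = aₖ·hₖ₋₁ + hₖ₋₂ (and likewise for the denominators kₖ):
a_0 = 5: 5/1
a_1 = 7: 36/7
a_2 = 2: 77/15
a_3 = 3: 267/52

267/52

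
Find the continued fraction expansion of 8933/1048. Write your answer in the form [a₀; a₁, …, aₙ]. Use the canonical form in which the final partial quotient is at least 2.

[8; 1, 1, 9, 1, 49]

Run the Euclidean algorithm, recording each quotient:
⌊8933/1048⌋ = 8, remainder 549
⌊1048/549⌋ = 1, remainder 499
⌊549/499⌋ = 1, remainder 50
⌊499/50⌋ = 9, remainder 49
⌊50/49⌋ = 1, remainder 1
⌊49/1⌋ = 49, remainder 0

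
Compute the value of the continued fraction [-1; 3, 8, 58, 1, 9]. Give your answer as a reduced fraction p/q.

Compute successive convergents:
a_0 = -1: -1/1
a_1 = 3: -2/3
a_2 = 8: -17/25
a_3 = 58: -988/1453
a_4 = 1: -1005/1478
a_5 = 9: -10033/14755

-10033/14755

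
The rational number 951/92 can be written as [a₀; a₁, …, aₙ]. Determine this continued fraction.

[10; 2, 1, 30]

Repeatedly divide and take the remainder:
⌊951/92⌋ = 10, remainder 31
⌊92/31⌋ = 2, remainder 30
⌊31/30⌋ = 1, remainder 1
⌊30/1⌋ = 30, remainder 0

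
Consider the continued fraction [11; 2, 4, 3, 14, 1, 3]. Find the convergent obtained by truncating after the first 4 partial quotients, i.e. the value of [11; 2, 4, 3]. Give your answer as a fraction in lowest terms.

Use the convergent recurrence hₖ = aₖ·hₖ₋₁ + hₖ₋₂ (and likewise for the denominators kₖ):
a_0 = 11: 11/1
a_1 = 2: 23/2
a_2 = 4: 103/9
a_3 = 3: 332/29

332/29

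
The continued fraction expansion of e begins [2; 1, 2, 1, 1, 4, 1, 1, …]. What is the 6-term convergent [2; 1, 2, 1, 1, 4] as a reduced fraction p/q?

Start with 4.
1 + 1/(4/1) = 1 + 1/4 = 5/4
1 + 1/(5/4) = 1 + 4/5 = 9/5
2 + 1/(9/5) = 2 + 5/9 = 23/9
1 + 1/(23/9) = 1 + 9/23 = 32/23
2 + 1/(32/23) = 2 + 23/32 = 87/32

87/32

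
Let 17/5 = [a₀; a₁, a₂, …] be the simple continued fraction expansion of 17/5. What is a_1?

17 = 3·5 + 2, so a_0 = 3
5 = 2·2 + 1, so a_1 = 2

2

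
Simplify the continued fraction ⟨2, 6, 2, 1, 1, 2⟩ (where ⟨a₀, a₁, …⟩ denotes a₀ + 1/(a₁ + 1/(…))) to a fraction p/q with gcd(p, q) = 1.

Start with 2.
1 + 1/(2/1) = 1 + 1/2 = 3/2
1 + 1/(3/2) = 1 + 2/3 = 5/3
2 + 1/(5/3) = 2 + 3/5 = 13/5
6 + 1/(13/5) = 6 + 5/13 = 83/13
2 + 1/(83/13) = 2 + 13/83 = 179/83

179/83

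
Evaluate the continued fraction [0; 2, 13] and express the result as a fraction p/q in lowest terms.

Start with 13.
2 + 1/(13/1) = 2 + 1/13 = 27/13
0 + 1/(27/13) = 0 + 13/27 = 13/27

13/27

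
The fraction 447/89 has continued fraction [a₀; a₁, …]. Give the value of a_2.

2

Apply division with remainder until the remainder is 0:
⌊447/89⌋ = 5, remainder 2
⌊89/2⌋ = 44, remainder 1
⌊2/1⌋ = 2, remainder 0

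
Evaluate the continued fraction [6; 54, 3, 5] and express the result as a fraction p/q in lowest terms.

Use the convergent recurrence hₖ = aₖ·hₖ₋₁ + hₖ₋₂ (and likewise for the denominators kₖ):
a_0 = 6: 6/1
a_1 = 54: 325/54
a_2 = 3: 981/163
a_3 = 5: 5230/869

5230/869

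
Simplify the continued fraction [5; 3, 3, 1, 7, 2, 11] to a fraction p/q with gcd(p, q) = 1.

13087/2466

Starting at the tail and folding back:
Start with 11.
2 + 1/(11/1) = 2 + 1/11 = 23/11
7 + 1/(23/11) = 7 + 11/23 = 172/23
1 + 1/(172/23) = 1 + 23/172 = 195/172
3 + 1/(195/172) = 3 + 172/195 = 757/195
3 + 1/(757/195) = 3 + 195/757 = 2466/757
5 + 1/(2466/757) = 5 + 757/2466 = 13087/2466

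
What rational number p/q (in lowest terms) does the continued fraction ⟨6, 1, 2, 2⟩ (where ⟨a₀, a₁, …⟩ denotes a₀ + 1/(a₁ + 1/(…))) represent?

a_0 = 6: 6/1
a_1 = 1: 7/1
a_2 = 2: 20/3
a_3 = 2: 47/7

47/7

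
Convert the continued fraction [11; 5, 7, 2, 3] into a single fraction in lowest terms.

a_0 = 11: 11/1
a_1 = 5: 56/5
a_2 = 7: 403/36
a_3 = 2: 862/77
a_4 = 3: 2989/267

2989/267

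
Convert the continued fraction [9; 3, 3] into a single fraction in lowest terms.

Start with 3.
3 + 1/(3/1) = 3 + 1/3 = 10/3
9 + 1/(10/3) = 9 + 3/10 = 93/10

93/10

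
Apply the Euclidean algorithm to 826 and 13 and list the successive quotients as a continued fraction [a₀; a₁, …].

826 ÷ 13 → quotient 63, remainder 7
13 ÷ 7 → quotient 1, remainder 6
7 ÷ 6 → quotient 1, remainder 1
6 ÷ 1 → quotient 6, remainder 0

[63; 1, 1, 6]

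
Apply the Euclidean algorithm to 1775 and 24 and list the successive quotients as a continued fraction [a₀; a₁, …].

1775 = 73·24 + 23, so a_0 = 73
24 = 1·23 + 1, so a_1 = 1
23 = 23·1 + 0, so a_2 = 23

[73; 1, 23]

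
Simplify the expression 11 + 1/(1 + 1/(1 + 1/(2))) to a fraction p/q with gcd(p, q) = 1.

Start with 2.
1 + 1/(2/1) = 1 + 1/2 = 3/2
1 + 1/(3/2) = 1 + 2/3 = 5/3
11 + 1/(5/3) = 11 + 3/5 = 58/5

58/5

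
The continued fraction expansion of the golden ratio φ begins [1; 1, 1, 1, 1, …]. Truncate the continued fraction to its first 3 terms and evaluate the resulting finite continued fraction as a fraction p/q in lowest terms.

3/2

Start with 1.
1 + 1/(1/1) = 1 + 1/1 = 2/1
1 + 1/(2/1) = 1 + 1/2 = 3/2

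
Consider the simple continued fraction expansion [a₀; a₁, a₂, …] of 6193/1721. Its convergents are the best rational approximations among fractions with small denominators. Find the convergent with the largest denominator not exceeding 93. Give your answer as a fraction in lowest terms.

a_0 = 3: 3/1  (≤ bound)
a_1 = 1: 4/1  (≤ bound)
a_2 = 1: 7/2  (≤ bound)
a_3 = 2: 18/5  (≤ bound)
a_4 = 26: 475/132  (> 93, stop)

18/5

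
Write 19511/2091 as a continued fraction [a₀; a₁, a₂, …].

[9; 3, 46, 7, 2]

Run the Euclidean algorithm, recording each quotient:
⌊19511/2091⌋ = 9, remainder 692
⌊2091/692⌋ = 3, remainder 15
⌊692/15⌋ = 46, remainder 2
⌊15/2⌋ = 7, remainder 1
⌊2/1⌋ = 2, remainder 0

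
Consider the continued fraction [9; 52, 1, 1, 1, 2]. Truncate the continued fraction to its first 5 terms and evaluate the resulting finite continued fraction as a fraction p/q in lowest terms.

Start with 1.
1 + 1/(1/1) = 1 + 1/1 = 2/1
1 + 1/(2/1) = 1 + 1/2 = 3/2
52 + 1/(3/2) = 52 + 2/3 = 158/3
9 + 1/(158/3) = 9 + 3/158 = 1425/158

1425/158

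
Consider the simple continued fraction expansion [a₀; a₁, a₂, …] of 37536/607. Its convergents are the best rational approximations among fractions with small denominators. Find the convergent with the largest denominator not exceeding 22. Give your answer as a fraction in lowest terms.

371/6

a_0 = 61: 61/1  (≤ bound)
a_1 = 1: 62/1  (≤ bound)
a_2 = 5: 371/6  (≤ bound)
a_3 = 5: 1917/31  (> 22, stop)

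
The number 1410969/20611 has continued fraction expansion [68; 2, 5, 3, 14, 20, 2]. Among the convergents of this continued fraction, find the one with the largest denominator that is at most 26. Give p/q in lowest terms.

a_0 = 68: 68/1  (≤ bound)
a_1 = 2: 137/2  (≤ bound)
a_2 = 5: 753/11  (≤ bound)
a_3 = 3: 2396/35  (> 26, stop)

753/11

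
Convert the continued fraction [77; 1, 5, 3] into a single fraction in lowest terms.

1479/19

Start with 3.
5 + 1/(3/1) = 5 + 1/3 = 16/3
1 + 1/(16/3) = 1 + 3/16 = 19/16
77 + 1/(19/16) = 77 + 16/19 = 1479/19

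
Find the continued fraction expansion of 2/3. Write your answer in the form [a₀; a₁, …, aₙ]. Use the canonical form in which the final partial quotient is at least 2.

2 = 0·3 + 2, so a_0 = 0
3 = 1·2 + 1, so a_1 = 1
2 = 2·1 + 0, so a_2 = 2

[0; 1, 2]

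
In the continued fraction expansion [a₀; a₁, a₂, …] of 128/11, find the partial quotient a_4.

⌊128/11⌋ = 11, remainder 7
⌊11/7⌋ = 1, remainder 4
⌊7/4⌋ = 1, remainder 3
⌊4/3⌋ = 1, remainder 1
⌊3/1⌋ = 3, remainder 0

3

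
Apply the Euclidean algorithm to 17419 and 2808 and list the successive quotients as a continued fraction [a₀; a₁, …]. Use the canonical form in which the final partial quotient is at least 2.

17419 = 6·2808 + 571, so a_0 = 6
2808 = 4·571 + 524, so a_1 = 4
571 = 1·524 + 47, so a_2 = 1
524 = 11·47 + 7, so a_3 = 11
47 = 6·7 + 5, so a_4 = 6
7 = 1·5 + 2, so a_5 = 1
5 = 2·2 + 1, so a_6 = 2
2 = 2·1 + 0, so a_7 = 2

[6; 4, 1, 11, 6, 1, 2, 2]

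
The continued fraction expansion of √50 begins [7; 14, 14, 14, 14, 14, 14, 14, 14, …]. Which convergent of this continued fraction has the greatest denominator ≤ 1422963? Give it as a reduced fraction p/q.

3880899/548842

List convergents until the denominator exceeds the bound:
a_0 = 7: 7/1  (≤ bound)
a_1 = 14: 99/14  (≤ bound)
a_2 = 14: 1393/197  (≤ bound)
a_3 = 14: 19601/2772  (≤ bound)
a_4 = 14: 275807/39005  (≤ bound)
a_5 = 14: 3880899/548842  (≤ bound)
a_6 = 14: 54608393/7722793  (> 1422963, stop)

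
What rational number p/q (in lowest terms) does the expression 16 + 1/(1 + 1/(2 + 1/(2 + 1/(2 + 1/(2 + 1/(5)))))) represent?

3709/222

Starting at the tail and folding back:
Start with 5.
2 + 1/(5/1) = 2 + 1/5 = 11/5
2 + 1/(11/5) = 2 + 5/11 = 27/11
2 + 1/(27/11) = 2 + 11/27 = 65/27
2 + 1/(65/27) = 2 + 27/65 = 157/65
1 + 1/(157/65) = 1 + 65/157 = 222/157
16 + 1/(222/157) = 16 + 157/222 = 3709/222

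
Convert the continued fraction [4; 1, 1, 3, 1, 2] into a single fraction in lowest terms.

Start with 2.
1 + 1/(2/1) = 1 + 1/2 = 3/2
3 + 1/(3/2) = 3 + 2/3 = 11/3
1 + 1/(11/3) = 1 + 3/11 = 14/11
1 + 1/(14/11) = 1 + 11/14 = 25/14
4 + 1/(25/14) = 4 + 14/25 = 114/25

114/25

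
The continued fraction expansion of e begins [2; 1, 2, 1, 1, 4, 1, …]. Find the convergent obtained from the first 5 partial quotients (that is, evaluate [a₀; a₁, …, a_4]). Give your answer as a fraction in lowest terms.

Build up convergents one term at a time:
a_0 = 2: 2/1
a_1 = 1: 3/1
a_2 = 2: 8/3
a_3 = 1: 11/4
a_4 = 1: 19/7

19/7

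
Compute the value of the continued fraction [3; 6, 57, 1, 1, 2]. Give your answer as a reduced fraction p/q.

5487/1733

Start with 2.
1 + 1/(2/1) = 1 + 1/2 = 3/2
1 + 1/(3/2) = 1 + 2/3 = 5/3
57 + 1/(5/3) = 57 + 3/5 = 288/5
6 + 1/(288/5) = 6 + 5/288 = 1733/288
3 + 1/(1733/288) = 3 + 288/1733 = 5487/1733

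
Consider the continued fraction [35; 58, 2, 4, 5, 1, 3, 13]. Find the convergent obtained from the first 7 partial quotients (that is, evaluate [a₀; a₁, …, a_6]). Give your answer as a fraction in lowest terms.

Start with 3.
1 + 1/(3/1) = 1 + 1/3 = 4/3
5 + 1/(4/3) = 5 + 3/4 = 23/4
4 + 1/(23/4) = 4 + 4/23 = 96/23
2 + 1/(96/23) = 2 + 23/96 = 215/96
58 + 1/(215/96) = 58 + 96/215 = 12566/215
35 + 1/(12566/215) = 35 + 215/12566 = 440025/12566

440025/12566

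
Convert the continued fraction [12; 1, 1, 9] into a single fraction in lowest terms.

Build up convergents one term at a time:
a_0 = 12: 12/1
a_1 = 1: 13/1
a_2 = 1: 25/2
a_3 = 9: 238/19

238/19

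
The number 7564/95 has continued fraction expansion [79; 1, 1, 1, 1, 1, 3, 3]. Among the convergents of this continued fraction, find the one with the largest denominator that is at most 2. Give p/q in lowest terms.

159/2

List convergents until the denominator exceeds the bound:
a_0 = 79: 79/1  (≤ bound)
a_1 = 1: 80/1  (≤ bound)
a_2 = 1: 159/2  (≤ bound)
a_3 = 1: 239/3  (> 2, stop)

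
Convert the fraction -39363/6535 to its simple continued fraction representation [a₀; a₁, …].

Apply division with remainder until the remainder is 0:
⌊-39363/6535⌋ = -7, remainder 6382
⌊6535/6382⌋ = 1, remainder 153
⌊6382/153⌋ = 41, remainder 109
⌊153/109⌋ = 1, remainder 44
⌊109/44⌋ = 2, remainder 21
⌊44/21⌋ = 2, remainder 2
⌊21/2⌋ = 10, remainder 1
⌊2/1⌋ = 2, remainder 0

[-7; 1, 41, 1, 2, 2, 10, 2]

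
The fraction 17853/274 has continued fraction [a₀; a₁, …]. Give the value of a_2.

⌊17853/274⌋ = 65, remainder 43
⌊274/43⌋ = 6, remainder 16
⌊43/16⌋ = 2, remainder 11

2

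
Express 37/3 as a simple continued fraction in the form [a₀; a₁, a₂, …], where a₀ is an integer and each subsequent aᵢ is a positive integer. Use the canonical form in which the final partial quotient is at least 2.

37 ÷ 3 → quotient 12, remainder 1
3 ÷ 1 → quotient 3, remainder 0

[12; 3]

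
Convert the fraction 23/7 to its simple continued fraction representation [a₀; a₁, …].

[3; 3, 2]

Run the Euclidean algorithm, recording each quotient:
⌊23/7⌋ = 3, remainder 2
⌊7/2⌋ = 3, remainder 1
⌊2/1⌋ = 2, remainder 0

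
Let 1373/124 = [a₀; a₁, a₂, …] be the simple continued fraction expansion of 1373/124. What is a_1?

Run the Euclidean algorithm, recording each quotient:
1373 = 11·124 + 9, so a_0 = 11
124 = 13·9 + 7, so a_1 = 13

13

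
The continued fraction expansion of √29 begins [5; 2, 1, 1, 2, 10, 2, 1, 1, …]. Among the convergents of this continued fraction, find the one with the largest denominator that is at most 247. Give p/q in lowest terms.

List convergents until the denominator exceeds the bound:
a_0 = 5: 5/1  (≤ bound)
a_1 = 2: 11/2  (≤ bound)
a_2 = 1: 16/3  (≤ bound)
a_3 = 1: 27/5  (≤ bound)
a_4 = 2: 70/13  (≤ bound)
a_5 = 10: 727/135  (≤ bound)
a_6 = 2: 1524/283  (> 247, stop)

727/135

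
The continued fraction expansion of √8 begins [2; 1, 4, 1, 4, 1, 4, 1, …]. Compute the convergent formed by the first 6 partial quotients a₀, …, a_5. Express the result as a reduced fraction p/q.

Start with 1.
4 + 1/(1/1) = 4 + 1/1 = 5/1
1 + 1/(5/1) = 1 + 1/5 = 6/5
4 + 1/(6/5) = 4 + 5/6 = 29/6
1 + 1/(29/6) = 1 + 6/29 = 35/29
2 + 1/(35/29) = 2 + 29/35 = 99/35

99/35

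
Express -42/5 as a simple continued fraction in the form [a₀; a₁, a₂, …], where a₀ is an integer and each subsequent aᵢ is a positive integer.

[-9; 1, 1, 2]

-42 = -9·5 + 3, so a_0 = -9
5 = 1·3 + 2, so a_1 = 1
3 = 1·2 + 1, so a_2 = 1
2 = 2·1 + 0, so a_3 = 2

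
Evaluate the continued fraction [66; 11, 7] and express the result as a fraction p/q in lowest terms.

Collapse the nested fraction from the inside out:
Start with 7.
11 + 1/(7/1) = 11 + 1/7 = 78/7
66 + 1/(78/7) = 66 + 7/78 = 5155/78

5155/78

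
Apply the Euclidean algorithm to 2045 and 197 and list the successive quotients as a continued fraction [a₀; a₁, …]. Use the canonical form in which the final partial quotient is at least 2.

[10; 2, 1, 1, 1, 2, 9]

2045 ÷ 197 → quotient 10, remainder 75
197 ÷ 75 → quotient 2, remainder 47
75 ÷ 47 → quotient 1, remainder 28
47 ÷ 28 → quotient 1, remainder 19
28 ÷ 19 → quotient 1, remainder 9
19 ÷ 9 → quotient 2, remainder 1
9 ÷ 1 → quotient 9, remainder 0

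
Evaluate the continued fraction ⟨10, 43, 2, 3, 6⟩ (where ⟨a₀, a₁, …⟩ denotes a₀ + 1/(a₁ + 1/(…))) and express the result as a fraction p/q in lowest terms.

Start with 6.
3 + 1/(6/1) = 3 + 1/6 = 19/6
2 + 1/(19/6) = 2 + 6/19 = 44/19
43 + 1/(44/19) = 43 + 19/44 = 1911/44
10 + 1/(1911/44) = 10 + 44/1911 = 19154/1911

19154/1911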